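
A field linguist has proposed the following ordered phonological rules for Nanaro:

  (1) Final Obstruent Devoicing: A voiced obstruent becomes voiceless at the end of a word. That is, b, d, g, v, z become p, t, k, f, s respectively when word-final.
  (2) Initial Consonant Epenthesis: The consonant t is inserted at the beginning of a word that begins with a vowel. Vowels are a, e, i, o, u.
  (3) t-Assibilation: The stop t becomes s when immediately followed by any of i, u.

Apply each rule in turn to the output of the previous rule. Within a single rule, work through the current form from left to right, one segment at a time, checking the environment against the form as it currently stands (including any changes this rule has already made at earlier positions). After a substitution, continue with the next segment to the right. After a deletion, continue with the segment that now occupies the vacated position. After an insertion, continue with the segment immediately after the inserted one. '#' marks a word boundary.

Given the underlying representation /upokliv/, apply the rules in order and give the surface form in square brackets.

(1) Final Obstruent Devoicing: [upokliv] → [upoklif]
(2) Initial Consonant Epenthesis: [upoklif] → [tupoklif]
(3) t-Assibilation: [tupoklif] → [supoklif]

[supoklif]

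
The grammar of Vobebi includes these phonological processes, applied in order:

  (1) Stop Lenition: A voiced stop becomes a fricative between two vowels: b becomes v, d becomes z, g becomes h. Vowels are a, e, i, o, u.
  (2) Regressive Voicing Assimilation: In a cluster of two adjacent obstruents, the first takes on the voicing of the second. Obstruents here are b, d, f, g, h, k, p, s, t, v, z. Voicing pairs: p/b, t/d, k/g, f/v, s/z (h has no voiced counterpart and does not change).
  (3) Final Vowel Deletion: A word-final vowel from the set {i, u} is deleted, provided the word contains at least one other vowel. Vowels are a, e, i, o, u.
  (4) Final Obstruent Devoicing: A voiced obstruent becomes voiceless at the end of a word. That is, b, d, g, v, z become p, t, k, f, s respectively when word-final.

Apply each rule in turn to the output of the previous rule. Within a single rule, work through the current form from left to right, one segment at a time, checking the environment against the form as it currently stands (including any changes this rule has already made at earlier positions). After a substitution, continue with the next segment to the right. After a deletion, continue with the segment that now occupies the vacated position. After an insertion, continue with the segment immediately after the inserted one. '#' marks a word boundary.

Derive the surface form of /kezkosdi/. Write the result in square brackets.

(1) Stop Lenition: no change — [kezkosdi]
(2) Regressive Voicing Assimilation: [kezkosdi] → [keskozdi]
(3) Final Vowel Deletion: [keskozdi] → [keskozd]
(4) Final Obstruent Devoicing: [keskozd] → [keskozt]

[keskozt]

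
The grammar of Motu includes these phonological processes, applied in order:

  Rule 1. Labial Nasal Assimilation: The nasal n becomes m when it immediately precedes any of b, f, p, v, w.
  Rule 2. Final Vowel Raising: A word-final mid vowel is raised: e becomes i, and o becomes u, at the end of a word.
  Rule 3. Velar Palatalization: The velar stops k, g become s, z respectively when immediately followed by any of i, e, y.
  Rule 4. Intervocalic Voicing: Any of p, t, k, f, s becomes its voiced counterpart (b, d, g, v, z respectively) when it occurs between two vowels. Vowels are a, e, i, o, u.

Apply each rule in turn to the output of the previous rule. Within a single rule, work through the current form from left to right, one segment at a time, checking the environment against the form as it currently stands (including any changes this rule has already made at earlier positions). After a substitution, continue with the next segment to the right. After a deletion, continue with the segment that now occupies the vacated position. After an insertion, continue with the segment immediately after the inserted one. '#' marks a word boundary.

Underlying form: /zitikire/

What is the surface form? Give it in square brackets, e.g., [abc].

[zidiziri]

Rule 1 Labial Nasal Assimilation: no change — [zitikire]
Rule 2 Final Vowel Raising: [zitikire] → [zitikiri]
Rule 3 Velar Palatalization: [zitikiri] → [zitisiri]
Rule 4 Intervocalic Voicing: [zitisiri] → [zidiziri]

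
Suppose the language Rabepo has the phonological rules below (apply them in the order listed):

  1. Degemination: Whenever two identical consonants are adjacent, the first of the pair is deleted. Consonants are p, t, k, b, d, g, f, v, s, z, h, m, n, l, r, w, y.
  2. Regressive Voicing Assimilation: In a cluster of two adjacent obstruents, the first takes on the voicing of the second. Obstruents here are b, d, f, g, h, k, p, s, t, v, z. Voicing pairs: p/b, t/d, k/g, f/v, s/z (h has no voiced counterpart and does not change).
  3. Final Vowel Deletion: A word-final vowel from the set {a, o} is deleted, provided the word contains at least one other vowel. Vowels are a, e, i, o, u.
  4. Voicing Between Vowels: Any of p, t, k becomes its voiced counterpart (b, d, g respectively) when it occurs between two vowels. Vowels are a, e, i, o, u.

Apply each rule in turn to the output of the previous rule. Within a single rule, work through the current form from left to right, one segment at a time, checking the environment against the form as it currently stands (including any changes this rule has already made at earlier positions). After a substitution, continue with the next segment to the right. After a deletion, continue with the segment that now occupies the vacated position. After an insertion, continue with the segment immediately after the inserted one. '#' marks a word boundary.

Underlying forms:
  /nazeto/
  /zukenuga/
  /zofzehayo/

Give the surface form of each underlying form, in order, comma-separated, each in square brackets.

/nazeto/:
  1 Degemination: no change — [nazeto]
  2 Regressive Voicing Assimilation: no change — [nazeto]
  3 Final Vowel Deletion: [nazeto] → [nazet]
  4 Voicing Between Vowels: no change — [nazet]
/zukenuga/:
  1 Degemination: no change — [zukenuga]
  2 Regressive Voicing Assimilation: no change — [zukenuga]
  3 Final Vowel Deletion: [zukenuga] → [zukenug]
  4 Voicing Between Vowels: [zukenug] → [zugenug]
/zofzehayo/:
  1 Degemination: no change — [zofzehayo]
  2 Regressive Voicing Assimilation: [zofzehayo] → [zovzehayo]
  3 Final Vowel Deletion: [zovzehayo] → [zovzehay]
  4 Voicing Between Vowels: no change — [zovzehay]

[nazet], [zugenug], [zovzehay]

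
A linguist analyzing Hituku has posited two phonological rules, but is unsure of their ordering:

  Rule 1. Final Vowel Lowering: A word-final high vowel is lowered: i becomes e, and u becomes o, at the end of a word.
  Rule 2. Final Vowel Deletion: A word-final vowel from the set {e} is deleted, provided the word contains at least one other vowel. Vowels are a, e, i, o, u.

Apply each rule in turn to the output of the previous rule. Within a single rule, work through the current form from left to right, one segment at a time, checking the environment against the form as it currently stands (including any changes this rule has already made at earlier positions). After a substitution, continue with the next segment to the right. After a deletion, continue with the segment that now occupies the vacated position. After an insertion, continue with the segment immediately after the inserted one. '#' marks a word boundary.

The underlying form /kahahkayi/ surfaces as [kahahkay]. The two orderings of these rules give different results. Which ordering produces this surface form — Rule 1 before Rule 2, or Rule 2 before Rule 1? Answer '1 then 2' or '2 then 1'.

1 then 2

Order 1 then 2:
  1 Final Vowel Lowering: [kahahkayi] → [kahahkaye]
  2 Final Vowel Deletion: [kahahkaye] → [kahahkay]
  result: [kahahkay]
Order 2 then 1:
  2 Final Vowel Deletion: no change — [kahahkayi]
  1 Final Vowel Lowering: [kahahkayi] → [kahahkaye]
  result: [kahahkaye]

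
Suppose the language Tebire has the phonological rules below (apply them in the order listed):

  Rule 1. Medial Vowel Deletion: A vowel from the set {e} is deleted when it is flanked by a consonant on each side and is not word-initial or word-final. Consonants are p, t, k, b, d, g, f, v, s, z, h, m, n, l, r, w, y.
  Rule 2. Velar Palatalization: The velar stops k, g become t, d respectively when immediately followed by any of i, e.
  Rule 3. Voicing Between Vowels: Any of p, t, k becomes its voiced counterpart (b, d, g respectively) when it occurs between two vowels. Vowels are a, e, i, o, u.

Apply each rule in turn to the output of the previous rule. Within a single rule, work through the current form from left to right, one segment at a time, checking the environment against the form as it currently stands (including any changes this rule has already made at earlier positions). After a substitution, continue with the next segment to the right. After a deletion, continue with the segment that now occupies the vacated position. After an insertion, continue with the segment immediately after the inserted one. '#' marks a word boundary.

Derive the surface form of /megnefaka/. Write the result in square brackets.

Rule 1 Medial Vowel Deletion: [megnefaka] → [mgnfaka]
Rule 2 Velar Palatalization: no change — [mgnfaka]
Rule 3 Voicing Between Vowels: [mgnfaka] → [mgnfaga]

[mgnfaga]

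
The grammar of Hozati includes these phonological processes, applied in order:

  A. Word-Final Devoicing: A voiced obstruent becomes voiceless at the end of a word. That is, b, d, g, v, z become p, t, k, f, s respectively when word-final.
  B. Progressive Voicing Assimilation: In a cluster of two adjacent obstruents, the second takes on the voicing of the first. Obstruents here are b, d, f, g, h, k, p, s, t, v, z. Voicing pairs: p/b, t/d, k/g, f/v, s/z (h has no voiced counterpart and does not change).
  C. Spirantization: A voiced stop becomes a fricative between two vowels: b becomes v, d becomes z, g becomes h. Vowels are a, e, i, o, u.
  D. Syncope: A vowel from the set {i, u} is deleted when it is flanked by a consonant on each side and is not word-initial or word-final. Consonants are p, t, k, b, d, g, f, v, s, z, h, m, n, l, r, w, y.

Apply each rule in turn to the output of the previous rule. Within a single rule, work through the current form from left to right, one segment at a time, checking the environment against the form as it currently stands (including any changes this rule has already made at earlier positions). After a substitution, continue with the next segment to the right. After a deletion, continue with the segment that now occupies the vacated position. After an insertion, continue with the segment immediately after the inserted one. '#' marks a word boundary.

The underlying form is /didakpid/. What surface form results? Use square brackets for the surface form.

[dzakpt]

A Word-Final Devoicing: [didakpid] → [didakpit]
B Progressive Voicing Assimilation: no change — [didakpit]
C Spirantization: [didakpit] → [dizakpit]
D Syncope: [dizakpit] → [dzakpt]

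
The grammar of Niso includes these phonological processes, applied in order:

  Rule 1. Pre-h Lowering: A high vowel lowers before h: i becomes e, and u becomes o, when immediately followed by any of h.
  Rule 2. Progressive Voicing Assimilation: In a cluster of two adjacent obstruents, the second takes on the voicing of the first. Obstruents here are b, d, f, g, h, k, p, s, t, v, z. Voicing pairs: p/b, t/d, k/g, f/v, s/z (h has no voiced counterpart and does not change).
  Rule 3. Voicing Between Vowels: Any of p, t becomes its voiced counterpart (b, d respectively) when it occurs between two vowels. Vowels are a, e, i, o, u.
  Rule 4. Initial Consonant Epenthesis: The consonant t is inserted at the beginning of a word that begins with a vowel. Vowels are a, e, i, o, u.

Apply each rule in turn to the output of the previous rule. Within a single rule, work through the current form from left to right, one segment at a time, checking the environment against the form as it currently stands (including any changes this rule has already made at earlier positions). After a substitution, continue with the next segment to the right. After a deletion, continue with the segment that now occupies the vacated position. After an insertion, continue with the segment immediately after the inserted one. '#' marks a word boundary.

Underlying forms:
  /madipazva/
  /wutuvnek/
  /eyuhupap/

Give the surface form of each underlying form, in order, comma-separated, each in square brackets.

[madibazva], [wuduvnek], [teyohubap]

/madipazva/:
  Rule 1 Pre-h Lowering: no change — [madipazva]
  Rule 2 Progressive Voicing Assimilation: no change — [madipazva]
  Rule 3 Voicing Between Vowels: [madipazva] → [madibazva]
  Rule 4 Initial Consonant Epenthesis: no change — [madibazva]
/wutuvnek/:
  Rule 1 Pre-h Lowering: no change — [wutuvnek]
  Rule 2 Progressive Voicing Assimilation: no change — [wutuvnek]
  Rule 3 Voicing Between Vowels: [wutuvnek] → [wuduvnek]
  Rule 4 Initial Consonant Epenthesis: no change — [wuduvnek]
/eyuhupap/:
  Rule 1 Pre-h Lowering: [eyuhupap] → [eyohupap]
  Rule 2 Progressive Voicing Assimilation: no change — [eyohupap]
  Rule 3 Voicing Between Vowels: [eyohupap] → [eyohubap]
  Rule 4 Initial Consonant Epenthesis: [eyohubap] → [teyohubap]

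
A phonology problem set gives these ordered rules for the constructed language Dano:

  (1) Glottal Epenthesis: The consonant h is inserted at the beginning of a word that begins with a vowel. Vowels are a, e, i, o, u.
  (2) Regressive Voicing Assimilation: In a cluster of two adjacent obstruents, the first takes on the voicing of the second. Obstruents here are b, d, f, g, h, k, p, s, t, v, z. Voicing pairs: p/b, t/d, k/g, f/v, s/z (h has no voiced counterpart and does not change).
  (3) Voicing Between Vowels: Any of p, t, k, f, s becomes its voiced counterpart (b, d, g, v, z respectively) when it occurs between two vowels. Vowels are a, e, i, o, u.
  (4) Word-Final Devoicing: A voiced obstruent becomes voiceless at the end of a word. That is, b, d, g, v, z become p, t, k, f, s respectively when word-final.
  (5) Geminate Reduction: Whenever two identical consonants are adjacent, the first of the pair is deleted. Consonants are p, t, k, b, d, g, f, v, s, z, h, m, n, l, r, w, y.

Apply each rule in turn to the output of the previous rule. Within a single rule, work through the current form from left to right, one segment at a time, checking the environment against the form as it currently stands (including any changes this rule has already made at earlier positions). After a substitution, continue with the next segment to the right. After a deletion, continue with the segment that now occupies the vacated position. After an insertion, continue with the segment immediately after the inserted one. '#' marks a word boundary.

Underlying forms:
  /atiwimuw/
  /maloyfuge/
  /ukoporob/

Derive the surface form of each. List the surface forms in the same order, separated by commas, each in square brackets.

/atiwimuw/:
  (1) Glottal Epenthesis: [atiwimuw] → [hatiwimuw]
  (2) Regressive Voicing Assimilation: no change — [hatiwimuw]
  (3) Voicing Between Vowels: [hatiwimuw] → [hadiwimuw]
  (4) Word-Final Devoicing: no change — [hadiwimuw]
  (5) Geminate Reduction: no change — [hadiwimuw]
/maloyfuge/:
  (1) Glottal Epenthesis: no change — [maloyfuge]
  (2) Regressive Voicing Assimilation: no change — [maloyfuge]
  (3) Voicing Between Vowels: no change — [maloyfuge]
  (4) Word-Final Devoicing: no change — [maloyfuge]
  (5) Geminate Reduction: no change — [maloyfuge]
/ukoporob/:
  (1) Glottal Epenthesis: [ukoporob] → [hukoporob]
  (2) Regressive Voicing Assimilation: no change — [hukoporob]
  (3) Voicing Between Vowels: [hukoporob] → [hugoborob]
  (4) Word-Final Devoicing: [hugoborob] → [hugoborop]
  (5) Geminate Reduction: no change — [hugoborop]

[hadiwimuw], [maloyfuge], [hugoborop]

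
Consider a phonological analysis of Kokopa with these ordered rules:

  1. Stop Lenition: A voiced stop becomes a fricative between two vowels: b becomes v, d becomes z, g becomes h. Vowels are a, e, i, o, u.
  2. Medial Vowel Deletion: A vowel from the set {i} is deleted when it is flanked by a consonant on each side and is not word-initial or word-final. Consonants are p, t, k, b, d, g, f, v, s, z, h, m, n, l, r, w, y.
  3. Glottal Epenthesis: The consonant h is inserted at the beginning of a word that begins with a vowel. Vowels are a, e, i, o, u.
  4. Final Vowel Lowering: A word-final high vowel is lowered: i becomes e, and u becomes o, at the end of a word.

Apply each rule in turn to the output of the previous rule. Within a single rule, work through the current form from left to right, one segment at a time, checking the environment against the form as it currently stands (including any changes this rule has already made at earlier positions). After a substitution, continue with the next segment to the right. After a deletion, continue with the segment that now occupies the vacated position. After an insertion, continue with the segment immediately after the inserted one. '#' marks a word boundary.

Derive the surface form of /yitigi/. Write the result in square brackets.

[ythe]

1 Stop Lenition: [yitigi] → [yitihi]
2 Medial Vowel Deletion: [yitihi] → [ythi]
3 Glottal Epenthesis: no change — [ythi]
4 Final Vowel Lowering: [ythi] → [ythe]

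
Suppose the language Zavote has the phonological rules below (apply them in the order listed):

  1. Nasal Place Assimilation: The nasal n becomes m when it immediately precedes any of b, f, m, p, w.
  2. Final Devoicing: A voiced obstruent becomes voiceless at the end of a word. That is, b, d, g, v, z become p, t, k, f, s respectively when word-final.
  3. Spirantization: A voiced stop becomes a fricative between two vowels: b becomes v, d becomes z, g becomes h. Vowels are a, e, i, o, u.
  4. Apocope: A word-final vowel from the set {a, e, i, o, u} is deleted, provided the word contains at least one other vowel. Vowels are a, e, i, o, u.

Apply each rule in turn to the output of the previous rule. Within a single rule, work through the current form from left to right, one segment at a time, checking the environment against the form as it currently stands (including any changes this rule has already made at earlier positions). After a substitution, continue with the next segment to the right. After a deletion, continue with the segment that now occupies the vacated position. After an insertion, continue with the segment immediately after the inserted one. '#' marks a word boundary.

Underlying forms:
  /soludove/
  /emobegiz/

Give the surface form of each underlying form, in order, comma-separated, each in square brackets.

[soluzov], [emovehis]

/soludove/:
  1 Nasal Place Assimilation: no change — [soludove]
  2 Final Devoicing: no change — [soludove]
  3 Spirantization: [soludove] → [soluzove]
  4 Apocope: [soluzove] → [soluzov]
/emobegiz/:
  1 Nasal Place Assimilation: no change — [emobegiz]
  2 Final Devoicing: [emobegiz] → [emobegis]
  3 Spirantization: [emobegis] → [emovehis]
  4 Apocope: no change — [emovehis]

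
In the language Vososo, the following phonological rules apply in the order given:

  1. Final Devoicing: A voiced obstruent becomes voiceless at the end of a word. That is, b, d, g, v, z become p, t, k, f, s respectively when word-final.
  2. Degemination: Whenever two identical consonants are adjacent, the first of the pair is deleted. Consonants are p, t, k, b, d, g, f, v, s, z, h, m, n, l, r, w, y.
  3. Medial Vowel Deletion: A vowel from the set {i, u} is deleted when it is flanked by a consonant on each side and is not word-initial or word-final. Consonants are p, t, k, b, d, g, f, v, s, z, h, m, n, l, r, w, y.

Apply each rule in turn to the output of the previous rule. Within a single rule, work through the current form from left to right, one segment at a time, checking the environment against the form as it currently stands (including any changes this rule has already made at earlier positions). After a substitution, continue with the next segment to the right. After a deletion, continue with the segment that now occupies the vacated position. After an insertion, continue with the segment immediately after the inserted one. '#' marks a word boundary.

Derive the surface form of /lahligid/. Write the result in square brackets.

[lahlgt]

1 Final Devoicing: [lahligid] → [lahligit]
2 Degemination: no change — [lahligit]
3 Medial Vowel Deletion: [lahligit] → [lahlgt]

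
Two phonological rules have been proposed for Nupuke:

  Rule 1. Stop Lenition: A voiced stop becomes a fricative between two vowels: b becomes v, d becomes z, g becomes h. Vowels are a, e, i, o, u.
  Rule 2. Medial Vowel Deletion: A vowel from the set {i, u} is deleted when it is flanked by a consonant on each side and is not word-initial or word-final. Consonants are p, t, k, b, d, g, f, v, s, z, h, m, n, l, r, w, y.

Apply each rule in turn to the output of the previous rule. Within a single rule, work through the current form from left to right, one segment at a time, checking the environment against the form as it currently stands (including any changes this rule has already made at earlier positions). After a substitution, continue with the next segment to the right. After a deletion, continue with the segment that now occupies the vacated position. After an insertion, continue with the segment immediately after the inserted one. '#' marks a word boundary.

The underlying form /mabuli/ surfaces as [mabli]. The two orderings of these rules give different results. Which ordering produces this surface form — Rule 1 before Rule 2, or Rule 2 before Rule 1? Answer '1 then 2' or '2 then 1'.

2 then 1

Order 1 then 2:
  1 Stop Lenition: [mabuli] → [mavuli]
  2 Medial Vowel Deletion: [mavuli] → [mavli]
  result: [mavli]
Order 2 then 1:
  2 Medial Vowel Deletion: [mabuli] → [mabli]
  1 Stop Lenition: no change — [mabli]
  result: [mabli]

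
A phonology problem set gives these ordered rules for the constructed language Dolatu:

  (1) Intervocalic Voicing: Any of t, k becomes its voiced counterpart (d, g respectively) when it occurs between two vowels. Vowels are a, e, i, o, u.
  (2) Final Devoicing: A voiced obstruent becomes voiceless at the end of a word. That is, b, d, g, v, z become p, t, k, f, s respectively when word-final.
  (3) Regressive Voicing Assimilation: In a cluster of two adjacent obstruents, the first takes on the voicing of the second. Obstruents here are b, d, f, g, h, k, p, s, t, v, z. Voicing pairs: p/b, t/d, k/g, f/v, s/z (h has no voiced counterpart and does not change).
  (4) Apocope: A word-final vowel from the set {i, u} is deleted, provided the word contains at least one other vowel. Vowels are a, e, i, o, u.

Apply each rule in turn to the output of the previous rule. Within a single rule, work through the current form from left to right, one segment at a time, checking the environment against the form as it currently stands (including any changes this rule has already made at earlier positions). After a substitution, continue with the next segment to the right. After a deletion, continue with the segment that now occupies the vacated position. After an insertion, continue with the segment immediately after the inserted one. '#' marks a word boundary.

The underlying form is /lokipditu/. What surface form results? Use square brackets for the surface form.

(1) Intervocalic Voicing: [lokipditu] → [logipdidu]
(2) Final Devoicing: no change — [logipdidu]
(3) Regressive Voicing Assimilation: [logipdidu] → [logibdidu]
(4) Apocope: [logibdidu] → [logibdid]

[logibdid]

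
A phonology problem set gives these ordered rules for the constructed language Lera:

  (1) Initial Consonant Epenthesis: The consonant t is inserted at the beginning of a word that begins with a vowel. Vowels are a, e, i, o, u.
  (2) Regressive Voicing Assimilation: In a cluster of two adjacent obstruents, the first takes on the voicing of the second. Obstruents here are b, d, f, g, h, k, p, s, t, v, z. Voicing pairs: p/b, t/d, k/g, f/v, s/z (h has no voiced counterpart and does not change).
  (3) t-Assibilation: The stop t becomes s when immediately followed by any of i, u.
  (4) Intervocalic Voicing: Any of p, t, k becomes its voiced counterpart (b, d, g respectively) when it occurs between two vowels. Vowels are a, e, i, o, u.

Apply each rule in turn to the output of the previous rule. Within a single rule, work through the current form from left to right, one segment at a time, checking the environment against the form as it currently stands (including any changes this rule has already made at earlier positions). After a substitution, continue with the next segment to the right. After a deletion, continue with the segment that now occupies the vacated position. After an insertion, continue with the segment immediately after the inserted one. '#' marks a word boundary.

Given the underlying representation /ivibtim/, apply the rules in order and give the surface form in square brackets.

(1) Initial Consonant Epenthesis: [ivibtim] → [tivibtim]
(2) Regressive Voicing Assimilation: [tivibtim] → [tiviptim]
(3) t-Assibilation: [tiviptim] → [sivipsim]
(4) Intervocalic Voicing: no change — [sivipsim]

[sivipsim]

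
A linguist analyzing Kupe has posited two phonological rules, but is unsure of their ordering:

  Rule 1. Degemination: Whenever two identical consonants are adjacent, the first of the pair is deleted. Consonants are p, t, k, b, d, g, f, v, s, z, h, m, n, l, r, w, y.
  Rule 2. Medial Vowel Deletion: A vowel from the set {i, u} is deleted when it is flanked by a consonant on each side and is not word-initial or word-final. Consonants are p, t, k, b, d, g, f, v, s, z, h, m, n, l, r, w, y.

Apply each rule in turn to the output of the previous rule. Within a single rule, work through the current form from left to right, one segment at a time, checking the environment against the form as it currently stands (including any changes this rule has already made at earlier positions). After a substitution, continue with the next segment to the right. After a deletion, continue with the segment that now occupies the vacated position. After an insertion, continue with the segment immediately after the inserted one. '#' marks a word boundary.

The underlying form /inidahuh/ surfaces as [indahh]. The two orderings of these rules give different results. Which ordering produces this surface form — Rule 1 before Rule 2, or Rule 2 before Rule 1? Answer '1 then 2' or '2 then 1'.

Order 1 then 2:
  1 Degemination: no change — [inidahuh]
  2 Medial Vowel Deletion: [inidahuh] → [indahh]
  result: [indahh]
Order 2 then 1:
  2 Medial Vowel Deletion: [inidahuh] → [indahh]
  1 Degemination: [indahh] → [indah]
  result: [indah]

1 then 2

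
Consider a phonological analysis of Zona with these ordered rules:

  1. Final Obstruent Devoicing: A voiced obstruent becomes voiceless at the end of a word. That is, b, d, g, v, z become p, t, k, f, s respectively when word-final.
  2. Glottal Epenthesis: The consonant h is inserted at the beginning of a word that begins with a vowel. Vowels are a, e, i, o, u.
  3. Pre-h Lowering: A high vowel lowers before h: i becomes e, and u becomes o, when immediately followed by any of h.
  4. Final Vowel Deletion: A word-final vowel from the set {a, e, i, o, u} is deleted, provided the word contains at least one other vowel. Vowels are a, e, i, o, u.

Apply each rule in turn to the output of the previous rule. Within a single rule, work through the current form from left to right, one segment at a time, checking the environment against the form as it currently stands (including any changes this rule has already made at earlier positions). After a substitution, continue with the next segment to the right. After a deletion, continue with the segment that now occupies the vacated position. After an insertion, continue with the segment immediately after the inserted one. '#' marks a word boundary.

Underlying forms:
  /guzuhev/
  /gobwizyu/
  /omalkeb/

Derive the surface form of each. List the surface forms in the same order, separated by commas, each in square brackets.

[guzohef], [gobwizy], [homalkep]

/guzuhev/:
  1 Final Obstruent Devoicing: [guzuhev] → [guzuhef]
  2 Glottal Epenthesis: no change — [guzuhef]
  3 Pre-h Lowering: [guzuhef] → [guzohef]
  4 Final Vowel Deletion: no change — [guzohef]
/gobwizyu/:
  1 Final Obstruent Devoicing: no change — [gobwizyu]
  2 Glottal Epenthesis: no change — [gobwizyu]
  3 Pre-h Lowering: no change — [gobwizyu]
  4 Final Vowel Deletion: [gobwizyu] → [gobwizy]
/omalkeb/:
  1 Final Obstruent Devoicing: [omalkeb] → [omalkep]
  2 Glottal Epenthesis: [omalkep] → [homalkep]
  3 Pre-h Lowering: no change — [homalkep]
  4 Final Vowel Deletion: no change — [homalkep]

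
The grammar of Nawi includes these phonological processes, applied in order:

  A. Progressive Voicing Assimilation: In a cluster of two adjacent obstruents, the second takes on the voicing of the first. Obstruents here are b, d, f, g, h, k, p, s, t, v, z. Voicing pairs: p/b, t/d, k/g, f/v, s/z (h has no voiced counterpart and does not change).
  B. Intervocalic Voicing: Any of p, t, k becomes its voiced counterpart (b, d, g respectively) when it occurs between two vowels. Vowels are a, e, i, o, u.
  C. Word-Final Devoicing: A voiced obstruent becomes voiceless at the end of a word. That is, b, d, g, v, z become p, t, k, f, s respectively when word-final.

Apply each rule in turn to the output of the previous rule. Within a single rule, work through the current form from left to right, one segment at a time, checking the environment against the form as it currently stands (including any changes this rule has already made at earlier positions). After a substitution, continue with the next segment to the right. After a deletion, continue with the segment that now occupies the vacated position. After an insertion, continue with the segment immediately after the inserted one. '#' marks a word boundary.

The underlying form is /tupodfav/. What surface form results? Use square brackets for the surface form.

A Progressive Voicing Assimilation: [tupodfav] → [tupodvav]
B Intervocalic Voicing: [tupodvav] → [tubodvav]
C Word-Final Devoicing: [tubodvav] → [tubodvaf]

[tubodvaf]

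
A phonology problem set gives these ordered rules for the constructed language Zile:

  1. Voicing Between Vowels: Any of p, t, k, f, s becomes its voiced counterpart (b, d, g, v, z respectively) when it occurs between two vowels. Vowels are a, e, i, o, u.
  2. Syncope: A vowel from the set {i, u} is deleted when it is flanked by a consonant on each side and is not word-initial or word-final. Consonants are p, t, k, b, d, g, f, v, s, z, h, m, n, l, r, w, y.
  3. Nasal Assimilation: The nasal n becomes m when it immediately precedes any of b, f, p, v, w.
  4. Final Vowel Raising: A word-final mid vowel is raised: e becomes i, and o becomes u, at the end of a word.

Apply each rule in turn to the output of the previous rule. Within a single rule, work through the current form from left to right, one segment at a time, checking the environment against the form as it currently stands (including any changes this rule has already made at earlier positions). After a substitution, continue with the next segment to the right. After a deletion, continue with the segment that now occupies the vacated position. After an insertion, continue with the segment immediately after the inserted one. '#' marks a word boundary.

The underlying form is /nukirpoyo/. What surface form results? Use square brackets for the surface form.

1 Voicing Between Vowels: [nukirpoyo] → [nugirpoyo]
2 Syncope: [nugirpoyo] → [ngrpoyo]
3 Nasal Assimilation: no change — [ngrpoyo]
4 Final Vowel Raising: [ngrpoyo] → [ngrpoyu]

[ngrpoyu]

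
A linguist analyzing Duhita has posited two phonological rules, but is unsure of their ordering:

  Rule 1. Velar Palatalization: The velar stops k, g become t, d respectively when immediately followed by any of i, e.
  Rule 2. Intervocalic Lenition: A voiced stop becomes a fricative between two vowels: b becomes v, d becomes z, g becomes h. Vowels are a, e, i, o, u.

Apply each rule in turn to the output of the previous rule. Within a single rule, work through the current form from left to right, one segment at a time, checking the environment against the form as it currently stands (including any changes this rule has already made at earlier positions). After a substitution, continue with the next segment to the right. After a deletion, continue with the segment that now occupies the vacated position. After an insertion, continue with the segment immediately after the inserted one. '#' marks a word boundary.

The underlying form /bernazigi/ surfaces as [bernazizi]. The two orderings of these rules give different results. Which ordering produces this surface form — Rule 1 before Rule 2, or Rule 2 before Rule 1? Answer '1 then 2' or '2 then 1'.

1 then 2

Order 1 then 2:
  1 Velar Palatalization: [bernazigi] → [bernazidi]
  2 Intervocalic Lenition: [bernazidi] → [bernazizi]
  result: [bernazizi]
Order 2 then 1:
  2 Intervocalic Lenition: [bernazigi] → [bernazihi]
  1 Velar Palatalization: no change — [bernazihi]
  result: [bernazihi]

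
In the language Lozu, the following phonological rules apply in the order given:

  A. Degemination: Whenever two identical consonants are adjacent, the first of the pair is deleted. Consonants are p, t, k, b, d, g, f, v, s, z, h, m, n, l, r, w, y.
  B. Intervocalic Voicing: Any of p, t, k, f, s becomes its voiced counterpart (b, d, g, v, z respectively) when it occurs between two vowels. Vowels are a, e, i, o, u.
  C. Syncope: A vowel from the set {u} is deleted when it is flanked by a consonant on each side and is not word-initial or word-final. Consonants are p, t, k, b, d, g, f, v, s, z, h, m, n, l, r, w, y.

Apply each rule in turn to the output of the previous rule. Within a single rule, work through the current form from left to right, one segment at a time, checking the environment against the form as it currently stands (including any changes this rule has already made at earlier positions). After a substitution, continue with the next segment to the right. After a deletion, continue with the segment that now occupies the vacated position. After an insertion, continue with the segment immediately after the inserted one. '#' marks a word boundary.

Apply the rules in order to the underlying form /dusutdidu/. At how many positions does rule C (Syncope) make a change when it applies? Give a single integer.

A Degemination: no change — [dusutdidu]
B Intervocalic Voicing: [dusutdidu] → [duzutdidu]
C Syncope: [duzutdidu] → [dztdidu]
Rule C changed 2 position(s).

2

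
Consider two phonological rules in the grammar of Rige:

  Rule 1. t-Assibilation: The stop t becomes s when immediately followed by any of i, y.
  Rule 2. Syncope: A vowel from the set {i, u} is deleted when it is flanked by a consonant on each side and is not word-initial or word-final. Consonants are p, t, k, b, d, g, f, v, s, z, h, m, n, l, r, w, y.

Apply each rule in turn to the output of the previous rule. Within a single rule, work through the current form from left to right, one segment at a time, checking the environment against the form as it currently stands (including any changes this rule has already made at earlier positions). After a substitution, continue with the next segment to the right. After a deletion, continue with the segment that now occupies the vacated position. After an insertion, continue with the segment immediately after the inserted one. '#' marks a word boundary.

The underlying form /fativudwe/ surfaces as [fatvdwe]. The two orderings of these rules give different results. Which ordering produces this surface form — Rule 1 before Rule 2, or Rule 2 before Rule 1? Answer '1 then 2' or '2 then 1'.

Order 1 then 2:
  1 t-Assibilation: [fativudwe] → [fasivudwe]
  2 Syncope: [fasivudwe] → [fasvdwe]
  result: [fasvdwe]
Order 2 then 1:
  2 Syncope: [fativudwe] → [fatvdwe]
  1 t-Assibilation: no change — [fatvdwe]
  result: [fatvdwe]

2 then 1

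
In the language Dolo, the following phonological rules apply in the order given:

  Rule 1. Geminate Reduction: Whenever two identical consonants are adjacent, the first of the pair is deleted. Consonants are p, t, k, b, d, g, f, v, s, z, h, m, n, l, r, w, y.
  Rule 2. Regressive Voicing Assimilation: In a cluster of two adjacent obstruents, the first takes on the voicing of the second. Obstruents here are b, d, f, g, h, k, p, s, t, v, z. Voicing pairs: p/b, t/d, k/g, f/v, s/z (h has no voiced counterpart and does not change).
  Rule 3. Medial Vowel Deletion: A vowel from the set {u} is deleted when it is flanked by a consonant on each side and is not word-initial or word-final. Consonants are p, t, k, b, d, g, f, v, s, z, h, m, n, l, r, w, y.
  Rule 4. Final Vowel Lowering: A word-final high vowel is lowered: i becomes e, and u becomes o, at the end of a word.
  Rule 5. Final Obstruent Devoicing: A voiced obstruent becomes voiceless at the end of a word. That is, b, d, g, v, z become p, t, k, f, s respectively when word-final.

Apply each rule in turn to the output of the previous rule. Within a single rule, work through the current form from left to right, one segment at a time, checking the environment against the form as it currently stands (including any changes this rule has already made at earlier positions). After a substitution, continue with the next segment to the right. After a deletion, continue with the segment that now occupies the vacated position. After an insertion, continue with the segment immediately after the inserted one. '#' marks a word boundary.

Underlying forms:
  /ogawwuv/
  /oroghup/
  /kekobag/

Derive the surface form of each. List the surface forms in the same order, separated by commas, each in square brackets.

[ogawf], [orokhp], [kekobak]

/ogawwuv/:
  Rule 1 Geminate Reduction: [ogawwuv] → [ogawuv]
  Rule 2 Regressive Voicing Assimilation: no change — [ogawuv]
  Rule 3 Medial Vowel Deletion: [ogawuv] → [ogawv]
  Rule 4 Final Vowel Lowering: no change — [ogawv]
  Rule 5 Final Obstruent Devoicing: [ogawv] → [ogawf]
/oroghup/:
  Rule 1 Geminate Reduction: no change — [oroghup]
  Rule 2 Regressive Voicing Assimilation: [oroghup] → [orokhup]
  Rule 3 Medial Vowel Deletion: [orokhup] → [orokhp]
  Rule 4 Final Vowel Lowering: no change — [orokhp]
  Rule 5 Final Obstruent Devoicing: no change — [orokhp]
/kekobag/:
  Rule 1 Geminate Reduction: no change — [kekobag]
  Rule 2 Regressive Voicing Assimilation: no change — [kekobag]
  Rule 3 Medial Vowel Deletion: no change — [kekobag]
  Rule 4 Final Vowel Lowering: no change — [kekobag]
  Rule 5 Final Obstruent Devoicing: [kekobag] → [kekobak]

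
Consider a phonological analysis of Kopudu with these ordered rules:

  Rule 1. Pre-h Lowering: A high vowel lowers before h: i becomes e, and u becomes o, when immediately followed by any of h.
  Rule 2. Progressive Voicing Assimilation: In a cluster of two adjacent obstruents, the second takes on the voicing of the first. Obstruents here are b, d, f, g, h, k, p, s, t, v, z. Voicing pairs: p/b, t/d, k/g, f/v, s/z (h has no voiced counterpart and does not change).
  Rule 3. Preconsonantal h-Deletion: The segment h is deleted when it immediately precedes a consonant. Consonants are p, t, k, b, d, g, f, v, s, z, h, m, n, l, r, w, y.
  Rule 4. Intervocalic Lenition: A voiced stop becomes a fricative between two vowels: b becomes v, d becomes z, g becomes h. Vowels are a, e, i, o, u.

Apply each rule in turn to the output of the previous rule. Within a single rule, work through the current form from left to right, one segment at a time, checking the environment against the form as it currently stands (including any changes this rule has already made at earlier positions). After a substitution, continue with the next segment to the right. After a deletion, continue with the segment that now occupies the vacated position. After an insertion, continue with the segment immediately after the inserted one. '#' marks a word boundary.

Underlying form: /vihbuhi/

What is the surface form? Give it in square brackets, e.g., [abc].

[vepohi]

Rule 1 Pre-h Lowering: [vihbuhi] → [vehbohi]
Rule 2 Progressive Voicing Assimilation: [vehbohi] → [vehpohi]
Rule 3 Preconsonantal h-Deletion: [vehpohi] → [vepohi]
Rule 4 Intervocalic Lenition: no change — [vepohi]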